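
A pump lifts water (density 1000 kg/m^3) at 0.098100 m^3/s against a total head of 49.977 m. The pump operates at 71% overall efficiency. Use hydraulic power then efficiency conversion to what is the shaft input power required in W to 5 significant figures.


Approach: apply hydraulic power then efficiency conversion, P = rho*g*Q*H; P_in = P/eta.
Step 1 — hydraulic power (P = rho*g*Q*H):
  P = 1000 * 9.81 * 0.098100 * 49.977 = 48095.92 W
Step 2 — input power: P_in = P/eta = 48095.92 / 0.71 = 67741 W
Therefore the shaft input power required = 67741 W.


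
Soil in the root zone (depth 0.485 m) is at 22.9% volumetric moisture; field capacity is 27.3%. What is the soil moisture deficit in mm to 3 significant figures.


Approach: apply the soil moisture deficit relation, SMD = (FC - theta)/100 * depth * 1000.
SMD = (27.3 - 22.9)/100 * 0.485 * 1000 = 21.3 mm
Therefore the soil moisture deficit = 21.3 mm.


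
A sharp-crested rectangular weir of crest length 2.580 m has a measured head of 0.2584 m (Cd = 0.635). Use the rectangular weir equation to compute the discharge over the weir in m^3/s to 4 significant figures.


Approach: apply the rectangular weir equation, Q = (2/3)*Cd*L*sqrt(2g)*H^1.5.
Q = (2/3)*0.635*2.580*sqrt(2*9.81)*0.2584^1.5 = 0.6355 m^3/s
Therefore the discharge over the weir = 0.6355 m^3/s.


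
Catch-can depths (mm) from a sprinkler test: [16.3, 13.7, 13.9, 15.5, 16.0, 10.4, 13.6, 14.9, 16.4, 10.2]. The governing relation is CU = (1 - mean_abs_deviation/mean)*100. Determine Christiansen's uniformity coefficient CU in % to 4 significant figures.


mean = 14.0900 mm
mean |d_i - mean| = 1.73000 mm
CU = (1 - 1.73000/14.0900)*100 = 87.72 %
Therefore Christiansen's uniformity coefficient CU = 87.72 %.


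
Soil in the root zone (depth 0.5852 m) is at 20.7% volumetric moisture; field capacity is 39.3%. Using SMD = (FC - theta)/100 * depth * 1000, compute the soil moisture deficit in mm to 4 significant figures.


SMD = (39.3 - 20.7)/100 * 0.5852 * 1000 = 108.8 mm
Therefore the soil moisture deficit = 108.8 mm.


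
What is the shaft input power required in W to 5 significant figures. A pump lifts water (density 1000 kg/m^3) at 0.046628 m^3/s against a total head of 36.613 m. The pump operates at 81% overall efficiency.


Approach: apply hydraulic power then efficiency conversion, P = rho*g*Q*H; P_in = P/eta.
Step 1 — hydraulic power (P = rho*g*Q*H):
  P = 1000 * 9.81 * 0.046628 * 36.613 = 16747.54 W
Step 2 — input power: P_in = P/eta = 16747.54 / 0.81 = 20676 W
Therefore the shaft input power required = 20676 W.


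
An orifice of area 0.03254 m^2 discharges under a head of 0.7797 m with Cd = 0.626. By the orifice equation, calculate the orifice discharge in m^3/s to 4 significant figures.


Approach: apply the orifice equation, Q = Cd*A*sqrt(2*g*h).
Q = 0.626 * 0.03254 * sqrt(2*9.81*0.7797) = 0.07967 m^3/s
Therefore the orifice discharge = 0.07967 m^3/s.


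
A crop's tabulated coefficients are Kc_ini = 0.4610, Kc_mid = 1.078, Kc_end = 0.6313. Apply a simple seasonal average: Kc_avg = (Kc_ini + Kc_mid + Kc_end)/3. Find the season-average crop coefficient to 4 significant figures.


Kc_avg = (0.4610 + 1.078 + 0.6313)/3 = 0.7234
Therefore the season-average crop coefficient = 0.7234.


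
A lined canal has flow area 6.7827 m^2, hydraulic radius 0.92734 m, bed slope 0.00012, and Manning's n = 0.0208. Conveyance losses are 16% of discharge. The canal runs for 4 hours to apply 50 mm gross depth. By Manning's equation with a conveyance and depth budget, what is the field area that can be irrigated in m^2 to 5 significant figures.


Approach: apply Manning's equation with a conveyance and depth budget, Q = (1/n)*A*R^(2/3)*S^(1/2); Q_field = Q*(1-loss); Area = Q_field*t/(d/1000).
Step 1 — canal discharge (Manning's equation):
  Q = (1/0.0208) * 6.7827 * 0.92734^(2/3) * 0.00012^(1/2) = 3.396951 m^3/s
Step 2 — delivered flow: Q_field = 3.396951*(1 - 16/100) = 2.853438 m^3/s
Step 3 — volume delivered: V = 2.853438 * 4*3600 = 41089.51 m^3
Step 4 — area served: A = V / (depth/1000) = 41089.51 / 0.05 = 821790 m^2
Therefore the field area that can be irrigated = 821790 m^2.


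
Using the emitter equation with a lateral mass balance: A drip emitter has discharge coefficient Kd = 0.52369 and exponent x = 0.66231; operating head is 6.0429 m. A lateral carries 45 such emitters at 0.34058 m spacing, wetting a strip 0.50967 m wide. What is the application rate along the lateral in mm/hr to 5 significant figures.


Approach: apply the emitter equation with a lateral mass balance, q = Kd*h^x; Q = n*q; rate = Q/(n*spacing*width).
Step 1 — single emitter flow (q = Kd*h^x):
  q = 0.52369 * 6.0429^0.66231 = 1.723856 L/hr
Step 2 — total lateral flow: Q = 45 * 1.723856 = 77.57351 L/hr
Step 3 — wetted area: A = 45 * 0.34058 * 0.50967 = 7.811253 m^2
Step 4 — application rate: Q/A = 77.57351/7.811253 = 9.9310 mm/hr
Therefore the application rate along the lateral = 9.9310 mm/hr.


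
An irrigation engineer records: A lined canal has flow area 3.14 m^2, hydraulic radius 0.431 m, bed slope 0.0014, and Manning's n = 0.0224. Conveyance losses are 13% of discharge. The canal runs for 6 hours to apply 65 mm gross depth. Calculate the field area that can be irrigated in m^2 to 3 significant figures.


Approach: apply Manning's equation with a conveyance and depth budget, Q = (1/n)*A*R^(2/3)*S^(1/2); Q_field = Q*(1-loss); Area = Q_field*t/(d/1000).
Step 1 — canal discharge (Manning's equation):
  Q = (1/0.0224) * 3.14 * 0.431^(2/3) * 0.0014^(1/2) = 2.9927 m^3/s
Step 2 — delivered flow: Q_field = 2.9927*(1 - 13/100) = 2.6037 m^3/s
Step 3 — volume delivered: V = 2.6037 * 6*3600 = 56239 m^3
Step 4 — area served: A = V / (depth/1000) = 56239 / 0.065 = 865000 m^2
Therefore the field area that can be irrigated = 865000 m^2.


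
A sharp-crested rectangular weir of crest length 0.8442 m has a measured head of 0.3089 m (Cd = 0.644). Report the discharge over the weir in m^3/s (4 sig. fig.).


Approach: apply the rectangular weir equation, Q = (2/3)*Cd*L*sqrt(2g)*H^1.5.
Q = (2/3)*0.644*0.8442*sqrt(2*9.81)*0.3089^1.5 = 0.2756 m^3/s
Therefore the discharge over the weir = 0.2756 m^3/s.


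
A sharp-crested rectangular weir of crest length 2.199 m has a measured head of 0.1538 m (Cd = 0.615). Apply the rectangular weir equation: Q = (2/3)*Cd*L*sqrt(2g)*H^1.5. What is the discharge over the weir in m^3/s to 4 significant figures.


Q = (2/3)*0.615*2.199*sqrt(2*9.81)*0.1538^1.5 = 0.2409 m^3/s
Therefore the discharge over the weir = 0.2409 m^3/s.


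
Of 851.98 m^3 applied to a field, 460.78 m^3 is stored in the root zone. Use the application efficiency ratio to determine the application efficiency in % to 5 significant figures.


Approach: apply the application efficiency ratio, Ea = (stored/applied)*100.
Ea = (460.78/851.98)*100 = 54.083 %
Therefore the application efficiency = 54.083 %.


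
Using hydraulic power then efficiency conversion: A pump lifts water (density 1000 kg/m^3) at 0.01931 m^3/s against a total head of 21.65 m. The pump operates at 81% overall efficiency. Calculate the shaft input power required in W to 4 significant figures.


Approach: apply hydraulic power then efficiency conversion, P = rho*g*Q*H; P_in = P/eta.
Step 1 — hydraulic power (P = rho*g*Q*H):
  P = 1000 * 9.81 * 0.01931 * 21.65 = 4101.18 W
Step 2 — input power: P_in = P/eta = 4101.18 / 0.81 = 5063 W
Therefore the shaft input power required = 5063 W.


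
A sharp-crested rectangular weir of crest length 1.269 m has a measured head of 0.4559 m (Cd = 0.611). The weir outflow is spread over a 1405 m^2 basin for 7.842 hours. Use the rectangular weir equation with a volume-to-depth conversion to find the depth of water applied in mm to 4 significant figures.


Approach: apply the rectangular weir equation with a volume-to-depth conversion, Q = (2/3)*Cd*L*sqrt(2g)*H^1.5; d = Q*t/A * 1000.
Step 1 — weir discharge:
  Q = (2/3)*0.611*1.269*sqrt(2*9.81)*0.4559^1.5 = 0.704799 m^3/s
Step 2 — volume: V = 0.704799 * 7.842*3600 = 19897.3 m^3
Step 3 — depth: d = V/A * 1000 = 19897.3/1405 * 1000 = 14160 mm
Therefore the depth of water applied = 14160 mm.


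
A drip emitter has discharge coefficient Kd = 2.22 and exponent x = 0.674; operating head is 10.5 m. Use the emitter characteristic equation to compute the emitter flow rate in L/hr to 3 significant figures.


Approach: apply the emitter characteristic equation, q = Kd * h^x.
q = 2.22 * 10.5^0.674 = 10.8 L/hr
Therefore the emitter flow rate = 10.8 L/hr.


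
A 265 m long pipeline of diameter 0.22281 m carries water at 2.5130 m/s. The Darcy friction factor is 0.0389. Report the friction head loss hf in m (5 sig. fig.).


Approach: apply the Darcy-Weisbach equation, hf = f*(L/D)*(v^2/(2g)).
hf = 0.0389 * (265/0.22281) * (2.5130^2 / (2*9.81))
hf = 14.892 m
Therefore the friction head loss hf = 14.892 m.


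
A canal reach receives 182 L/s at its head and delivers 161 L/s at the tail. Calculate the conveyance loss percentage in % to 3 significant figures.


Approach: apply the conveyance loss ratio, loss% = ((Q_head - Q_tail)/Q_head)*100.
loss = ((182 - 161)/182)*100 = 11.5 %
Therefore the conveyance loss percentage = 11.5 %.


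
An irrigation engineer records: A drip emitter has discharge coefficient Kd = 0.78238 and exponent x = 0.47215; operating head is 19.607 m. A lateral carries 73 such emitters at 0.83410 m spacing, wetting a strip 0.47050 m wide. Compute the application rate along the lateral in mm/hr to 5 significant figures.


Approach: apply the emitter equation with a lateral mass balance, q = Kd*h^x; Q = n*q; rate = Q/(n*spacing*width).
Step 1 — single emitter flow (q = Kd*h^x):
  q = 0.78238 * 19.607^0.47215 = 3.188817 L/hr
Step 2 — total lateral flow: Q = 73 * 3.188817 = 232.7837 L/hr
Step 3 — wetted area: A = 73 * 0.83410 * 0.47050 = 28.64842 m^2
Step 4 — application rate: Q/A = 232.7837/28.64842 = 8.1255 mm/hr
Therefore the application rate along the lateral = 8.1255 mm/hr.


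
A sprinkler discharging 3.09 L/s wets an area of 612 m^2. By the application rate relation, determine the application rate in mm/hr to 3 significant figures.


Approach: apply the application rate relation, rate = (Q/A)*3600.
rate = (3.09 / 612) * 3600 = 18.2 mm/hr
Therefore the application rate = 18.2 mm/hr.


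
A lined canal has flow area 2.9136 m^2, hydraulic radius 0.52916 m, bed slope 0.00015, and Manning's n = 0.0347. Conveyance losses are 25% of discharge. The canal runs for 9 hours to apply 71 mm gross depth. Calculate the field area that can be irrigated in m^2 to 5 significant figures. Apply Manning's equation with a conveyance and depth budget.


Approach: apply Manning's equation with a conveyance and depth budget, Q = (1/n)*A*R^(2/3)*S^(1/2); Q_field = Q*(1-loss); Area = Q_field*t/(d/1000).
Step 1 — canal discharge (Manning's equation):
  Q = (1/0.0347) * 2.9136 * 0.52916^(2/3) * 0.00015^(1/2) = 0.6727764 m^3/s
Step 2 — delivered flow: Q_field = 0.6727764*(1 - 25/100) = 0.5045823 m^3/s
Step 3 — volume delivered: V = 0.5045823 * 9*3600 = 16348.47 m^3
Step 4 — area served: A = V / (depth/1000) = 16348.47 / 0.071 = 230260 m^2
Therefore the field area that can be irrigated = 230260 m^2.


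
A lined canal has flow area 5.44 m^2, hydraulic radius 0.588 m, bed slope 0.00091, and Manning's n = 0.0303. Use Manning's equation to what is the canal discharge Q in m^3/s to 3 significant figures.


Approach: apply Manning's equation, Q = (1/n)*A*R^(2/3)*S^(1/2).
Q = (1/0.0303) * 5.44 * 0.588^(2/3) * 0.00091^(1/2) = 3.80 m^3/s
Therefore the canal discharge Q = 3.80 m^3/s.


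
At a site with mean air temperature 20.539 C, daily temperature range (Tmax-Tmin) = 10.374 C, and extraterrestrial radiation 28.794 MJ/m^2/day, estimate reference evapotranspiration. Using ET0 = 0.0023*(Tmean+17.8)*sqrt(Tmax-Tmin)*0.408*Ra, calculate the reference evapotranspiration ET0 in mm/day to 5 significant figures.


ET0 = 0.0023*(20.539+17.8)*sqrt(10.374)*0.408*28.794 = 3.3366 mm/day
Therefore the reference evapotranspiration ET0 = 3.3366 mm/day.


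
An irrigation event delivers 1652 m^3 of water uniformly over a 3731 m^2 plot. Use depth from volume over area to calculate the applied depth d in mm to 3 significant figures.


Approach: apply depth from volume over area, d = (V/A)*1000.
d = (1652 / 3731) * 1000 = 443 mm
Therefore the applied depth d = 443 mm.


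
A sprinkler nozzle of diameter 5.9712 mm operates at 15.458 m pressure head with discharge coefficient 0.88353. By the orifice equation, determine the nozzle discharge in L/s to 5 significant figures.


Approach: apply the orifice equation, Q = Cd*A*sqrt(2*g*h), A = pi*(d/2)^2.
A = pi*(5.9712e-3/2)^2 = 2.800355e-05 m^2
Q = 0.88353 * 2.800355e-05 * sqrt(2*9.81*15.458) * 1000 = 0.43088 L/s
Therefore the nozzle discharge = 0.43088 L/s.


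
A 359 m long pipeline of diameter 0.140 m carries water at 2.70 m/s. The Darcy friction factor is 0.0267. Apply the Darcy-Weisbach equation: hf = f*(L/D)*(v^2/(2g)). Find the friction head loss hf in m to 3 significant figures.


hf = 0.0267 * (359/0.140) * (2.70^2 / (2*9.81))
hf = 25.4 m
Therefore the friction head loss hf = 25.4 m.


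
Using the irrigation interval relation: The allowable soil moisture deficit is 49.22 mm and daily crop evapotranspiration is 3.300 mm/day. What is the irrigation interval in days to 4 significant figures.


Approach: apply the irrigation interval relation, interval = SMD / ETc.
interval = 49.22 / 3.300 = 14.92 days
Therefore the irrigation interval = 14.92 days.


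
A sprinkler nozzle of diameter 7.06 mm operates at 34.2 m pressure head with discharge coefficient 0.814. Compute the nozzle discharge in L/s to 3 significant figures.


Approach: apply the orifice equation, Q = Cd*A*sqrt(2*g*h), A = pi*(d/2)^2.
A = pi*(7.06e-3/2)^2 = 3.9147e-05 m^2
Q = 0.814 * 3.9147e-05 * sqrt(2*9.81*34.2) * 1000 = 0.825 L/s
Therefore the nozzle discharge = 0.825 L/s.


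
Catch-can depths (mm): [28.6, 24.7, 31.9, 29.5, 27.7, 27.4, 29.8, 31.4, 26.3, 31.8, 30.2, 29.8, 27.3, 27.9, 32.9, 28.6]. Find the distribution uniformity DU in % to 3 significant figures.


Approach: apply the low-quarter distribution uniformity, DU = (mean of lowest quarter of readings / overall mean)*100.
sorted lowest 4 of 16: [24.7, 26.3, 27.3, 27.4] -> mean = 26.425 mm
overall mean = 29.113 mm
DU = (26.425/29.113)*100 = 90.8 %
Therefore the distribution uniformity DU = 90.8 %.


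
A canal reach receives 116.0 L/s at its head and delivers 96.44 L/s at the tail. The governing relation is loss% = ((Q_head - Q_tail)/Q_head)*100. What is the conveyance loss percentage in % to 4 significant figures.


loss = ((116.0 - 96.44)/116.0)*100 = 16.86 %
Therefore the conveyance loss percentage = 16.86 %.


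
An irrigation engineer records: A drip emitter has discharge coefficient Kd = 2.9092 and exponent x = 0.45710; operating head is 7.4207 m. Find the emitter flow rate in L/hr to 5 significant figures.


Approach: apply the emitter characteristic equation, q = Kd * h^x.
q = 2.9092 * 7.4207^0.45710 = 7.2720 L/hr
Therefore the emitter flow rate = 7.2720 L/hr.


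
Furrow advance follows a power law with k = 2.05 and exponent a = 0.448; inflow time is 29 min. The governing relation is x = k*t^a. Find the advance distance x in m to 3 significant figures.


x = 2.05 * 29^0.448 = 9.27 m
Therefore the advance distance x = 9.27 m.


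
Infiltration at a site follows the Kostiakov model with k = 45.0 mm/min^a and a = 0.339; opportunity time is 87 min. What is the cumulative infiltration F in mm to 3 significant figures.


Approach: apply the Kostiakov infiltration equation, F = k*t^a.
F = 45.0 * 87^0.339 = 205 mm
Therefore the cumulative infiltration F = 205 mm.


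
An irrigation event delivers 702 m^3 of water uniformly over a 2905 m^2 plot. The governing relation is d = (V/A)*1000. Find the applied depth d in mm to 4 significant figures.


d = (702 / 2905) * 1000 = 241.7 mm
Therefore the applied depth d = 241.7 mm.


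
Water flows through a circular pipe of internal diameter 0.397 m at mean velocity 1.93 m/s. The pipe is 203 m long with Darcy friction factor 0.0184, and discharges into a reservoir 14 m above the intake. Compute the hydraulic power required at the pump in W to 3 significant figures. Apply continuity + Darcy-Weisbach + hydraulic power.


Approach: apply continuity + Darcy-Weisbach + hydraulic power, Q = A*v; hf = f*(L/D)*(v^2/(2g)); H = static + hf; P = rho*g*Q*H.
Step 1 — flow rate (continuity, Q = A*v):
  A = pi*(0.397/2)^2 = 0.12379 m^2
  Q = 0.12379 * 1.93 = 0.23891 m^3/s
Step 2 — friction head loss (Darcy-Weisbach):
  hf = 0.0184 * (203/0.397) * (1.93^2 / (2*9.81))
  hf = 1.7862 m
Step 3 — total head: H = 14 + 1.7862 = 15.786 m
Step 4 — hydraulic power (P = rho*g*Q*H):
  P = 1000 * 9.81 * 0.23891 * 15.786 = 37000 W
Therefore the hydraulic power required at the pump = 37000 W.


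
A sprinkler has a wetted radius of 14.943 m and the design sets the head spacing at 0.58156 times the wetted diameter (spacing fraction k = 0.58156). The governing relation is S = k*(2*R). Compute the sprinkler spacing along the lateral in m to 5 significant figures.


S = 0.58156 * (2 * 14.943) = 17.381 m
Therefore the sprinkler spacing along the lateral = 17.381 m.


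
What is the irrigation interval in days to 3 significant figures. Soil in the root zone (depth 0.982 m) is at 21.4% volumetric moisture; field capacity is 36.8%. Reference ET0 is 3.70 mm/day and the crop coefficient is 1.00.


Approach: apply soil-water budget scheduling, SMD = (FC-theta)/100*depth*1000; ETc = ET0*Kc; interval = SMD/ETc.
Step 1 — soil moisture deficit:
  SMD = (36.8 - 21.4)/100 * 0.982 * 1000 = 151.23 mm
Step 2 — daily crop ET (ETc = ET0*Kc):
  ETc = 3.70 * 1.00 = 3.7000 mm/day
Step 3 — irrigation interval (SMD/ETc):
  interval = 151.23 / 3.7000 = 40.9 days
Therefore the irrigation interval = 40.9 days.


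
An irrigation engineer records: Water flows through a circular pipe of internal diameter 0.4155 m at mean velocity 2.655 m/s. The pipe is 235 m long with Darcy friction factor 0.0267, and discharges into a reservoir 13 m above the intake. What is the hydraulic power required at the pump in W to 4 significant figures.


Approach: apply continuity + Darcy-Weisbach + hydraulic power, Q = A*v; hf = f*(L/D)*(v^2/(2g)); H = static + hf; P = rho*g*Q*H.
Step 1 — flow rate (continuity, Q = A*v):
  A = pi*(0.4155/2)^2 = 0.135591 m^2
  Q = 0.135591 * 2.655 = 0.359995 m^3/s
Step 2 — friction head loss (Darcy-Weisbach):
  hf = 0.0267 * (235/0.4155) * (2.655^2 / (2*9.81))
  hf = 5.42548 m
Step 3 — total head: H = 13 + 5.42548 = 18.4255 m
Step 4 — hydraulic power (P = rho*g*Q*H):
  P = 1000 * 9.81 * 0.359995 * 18.4255 = 65070 W
Therefore the hydraulic power required at the pump = 65070 W.


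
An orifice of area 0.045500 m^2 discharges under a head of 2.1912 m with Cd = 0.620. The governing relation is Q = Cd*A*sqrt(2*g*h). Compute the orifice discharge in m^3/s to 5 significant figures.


Q = 0.620 * 0.045500 * sqrt(2*9.81*2.1912) = 0.18497 m^3/s
Therefore the orifice discharge = 0.18497 m^3/s.


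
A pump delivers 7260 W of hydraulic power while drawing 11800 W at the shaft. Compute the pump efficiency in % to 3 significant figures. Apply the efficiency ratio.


Approach: apply the efficiency ratio, eta = (P_out/P_in)*100.
eta = (7260 / 11800) * 100 = 61.5 %
Therefore the pump efficiency = 61.5 %.


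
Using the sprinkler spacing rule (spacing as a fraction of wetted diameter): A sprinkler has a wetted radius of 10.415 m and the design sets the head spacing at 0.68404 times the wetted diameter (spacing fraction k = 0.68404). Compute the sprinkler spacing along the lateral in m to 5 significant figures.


Approach: apply the sprinkler spacing rule (spacing as a fraction of wetted diameter), S = k*(2*R).
S = 0.68404 * (2 * 10.415) = 14.249 m
Therefore the sprinkler spacing along the lateral = 14.249 m.


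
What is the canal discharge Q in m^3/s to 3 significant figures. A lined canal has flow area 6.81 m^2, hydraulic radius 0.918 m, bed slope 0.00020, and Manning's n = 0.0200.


Approach: apply Manning's equation, Q = (1/n)*A*R^(2/3)*S^(1/2).
Q = (1/0.0200) * 6.81 * 0.918^(2/3) * 0.00020^(1/2) = 4.55 m^3/s
Therefore the canal discharge Q = 4.55 m^3/s.


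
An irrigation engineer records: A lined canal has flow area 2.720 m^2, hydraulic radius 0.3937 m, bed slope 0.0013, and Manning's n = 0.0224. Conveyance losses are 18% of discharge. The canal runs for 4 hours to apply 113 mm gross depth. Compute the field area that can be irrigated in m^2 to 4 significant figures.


Approach: apply Manning's equation with a conveyance and depth budget, Q = (1/n)*A*R^(2/3)*S^(1/2); Q_field = Q*(1-loss); Area = Q_field*t/(d/1000).
Step 1 — canal discharge (Manning's equation):
  Q = (1/0.0224) * 2.720 * 0.3937^(2/3) * 0.0013^(1/2) = 2.35181 m^3/s
Step 2 — delivered flow: Q_field = 2.35181*(1 - 18/100) = 1.92849 m^3/s
Step 3 — volume delivered: V = 1.92849 * 4*3600 = 27770.2 m^3
Step 4 — area served: A = V / (depth/1000) = 27770.2 / 0.113 = 245800 m^2
Therefore the field area that can be irrigated = 245800 m^2.


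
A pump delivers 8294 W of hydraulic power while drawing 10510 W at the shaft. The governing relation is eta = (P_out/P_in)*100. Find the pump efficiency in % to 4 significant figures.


eta = (8294 / 10510) * 100 = 78.92 %
Therefore the pump efficiency = 78.92 %.


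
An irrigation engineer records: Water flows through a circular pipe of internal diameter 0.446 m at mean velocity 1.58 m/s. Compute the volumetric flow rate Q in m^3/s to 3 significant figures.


Approach: apply the continuity equation for pipe flow, Q = A * v with A = pi*(D/2)^2.
A = pi*(0.446/2)^2 = 0.15623 m^2
Q = 0.15623 * 1.58 = 0.247 m^3/s
Therefore the volumetric flow rate Q = 0.247 m^3/s.


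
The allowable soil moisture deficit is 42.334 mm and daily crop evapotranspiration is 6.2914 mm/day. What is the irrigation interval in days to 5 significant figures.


Approach: apply the irrigation interval relation, interval = SMD / ETc.
interval = 42.334 / 6.2914 = 6.7289 days
Therefore the irrigation interval = 6.7289 days.


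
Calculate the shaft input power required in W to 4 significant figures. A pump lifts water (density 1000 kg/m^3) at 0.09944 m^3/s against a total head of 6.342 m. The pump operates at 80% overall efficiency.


Approach: apply hydraulic power then efficiency conversion, P = rho*g*Q*H; P_in = P/eta.
Step 1 — hydraulic power (P = rho*g*Q*H):
  P = 1000 * 9.81 * 0.09944 * 6.342 = 6186.66 W
Step 2 — input power: P_in = P/eta = 6186.66 / 0.8 = 7733 W
Therefore the shaft input power required = 7733 W.


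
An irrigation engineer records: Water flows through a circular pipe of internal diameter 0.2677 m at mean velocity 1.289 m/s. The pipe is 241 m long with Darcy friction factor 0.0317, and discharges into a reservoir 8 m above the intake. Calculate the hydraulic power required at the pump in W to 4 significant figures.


Approach: apply continuity + Darcy-Weisbach + hydraulic power, Q = A*v; hf = f*(L/D)*(v^2/(2g)); H = static + hf; P = rho*g*Q*H.
Step 1 — flow rate (continuity, Q = A*v):
  A = pi*(0.2677/2)^2 = 0.0562842 m^2
  Q = 0.0562842 * 1.289 = 0.0725504 m^3/s
Step 2 — friction head loss (Darcy-Weisbach):
  hf = 0.0317 * (241/0.2677) * (1.289^2 / (2*9.81))
  hf = 2.41677 m
Step 3 — total head: H = 8 + 2.41677 = 10.4168 m
Step 4 — hydraulic power (P = rho*g*Q*H):
  P = 1000 * 9.81 * 0.0725504 * 10.4168 = 7414 W
Therefore the hydraulic power required at the pump = 7414 W.


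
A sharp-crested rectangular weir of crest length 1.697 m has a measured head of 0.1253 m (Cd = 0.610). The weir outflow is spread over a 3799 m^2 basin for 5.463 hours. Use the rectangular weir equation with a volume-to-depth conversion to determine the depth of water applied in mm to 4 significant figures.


Approach: apply the rectangular weir equation with a volume-to-depth conversion, Q = (2/3)*Cd*L*sqrt(2g)*H^1.5; d = Q*t/A * 1000.
Step 1 — weir discharge:
  Q = (2/3)*0.610*1.697*sqrt(2*9.81)*0.1253^1.5 = 0.135580 m^3/s
Step 2 — volume: V = 0.135580 * 5.463*3600 = 2666.43 m^3
Step 3 — depth: d = V/A * 1000 = 2666.43/3799 * 1000 = 701.9 mm
Therefore the depth of water applied = 701.9 mm.


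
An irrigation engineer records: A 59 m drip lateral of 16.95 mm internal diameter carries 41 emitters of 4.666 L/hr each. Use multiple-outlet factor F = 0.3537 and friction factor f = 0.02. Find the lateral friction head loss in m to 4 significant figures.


Approach: apply Darcy-Weisbach with the multiple-outlet F-factor, Q = n*q/(3600*1000) m^3/s; v = Q/A; hf = F*f*(L/D)*(v^2/(2g)).
Q = 41*4.666/(3600*1000) = 5.31406e-05 m^3/s
A = pi*(16.95e-3/2)^2 = 2.25647e-04 m^2, so v = Q/A = 0.235503 m/s
hf = 0.3537*0.02*(59/0.01695)*(0.235503^2/(2*9.81)) = 0.06961 m
Therefore the lateral friction head loss = 0.06961 m.


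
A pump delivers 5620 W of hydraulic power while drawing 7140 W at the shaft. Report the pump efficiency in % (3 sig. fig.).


Approach: apply the efficiency ratio, eta = (P_out/P_in)*100.
eta = (5620 / 7140) * 100 = 78.7 %
Therefore the pump efficiency = 78.7 %.


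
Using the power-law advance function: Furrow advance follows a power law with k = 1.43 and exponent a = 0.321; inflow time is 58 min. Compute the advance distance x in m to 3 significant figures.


Approach: apply the power-law advance function, x = k*t^a.
x = 1.43 * 58^0.321 = 5.26 m
Therefore the advance distance x = 5.26 m.


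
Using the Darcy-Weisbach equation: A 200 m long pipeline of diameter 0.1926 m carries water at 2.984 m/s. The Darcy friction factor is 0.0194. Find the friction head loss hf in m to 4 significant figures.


Approach: apply the Darcy-Weisbach equation, hf = f*(L/D)*(v^2/(2g)).
hf = 0.0194 * (200/0.1926) * (2.984^2 / (2*9.81))
hf = 9.143 m
Therefore the friction head loss hf = 9.143 m.


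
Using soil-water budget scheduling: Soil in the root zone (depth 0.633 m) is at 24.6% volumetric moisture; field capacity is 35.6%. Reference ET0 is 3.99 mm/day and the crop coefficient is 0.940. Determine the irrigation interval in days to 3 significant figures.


Approach: apply soil-water budget scheduling, SMD = (FC-theta)/100*depth*1000; ETc = ET0*Kc; interval = SMD/ETc.
Step 1 — soil moisture deficit:
  SMD = (35.6 - 24.6)/100 * 0.633 * 1000 = 69.630 mm
Step 2 — daily crop ET (ETc = ET0*Kc):
  ETc = 3.99 * 0.940 = 3.7506 mm/day
Step 3 — irrigation interval (SMD/ETc):
  interval = 69.630 / 3.7506 = 18.6 days
Therefore the irrigation interval = 18.6 days.


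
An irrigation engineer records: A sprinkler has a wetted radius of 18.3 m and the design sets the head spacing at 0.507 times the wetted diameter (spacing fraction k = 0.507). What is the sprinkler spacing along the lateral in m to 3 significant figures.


Approach: apply the sprinkler spacing rule (spacing as a fraction of wetted diameter), S = k*(2*R).
S = 0.507 * (2 * 18.3) = 18.6 m
Therefore the sprinkler spacing along the lateral = 18.6 m.


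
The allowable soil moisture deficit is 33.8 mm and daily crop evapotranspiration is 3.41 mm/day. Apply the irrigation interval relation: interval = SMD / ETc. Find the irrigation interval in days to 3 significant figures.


interval = 33.8 / 3.41 = 9.91 days
Therefore the irrigation interval = 9.91 days.


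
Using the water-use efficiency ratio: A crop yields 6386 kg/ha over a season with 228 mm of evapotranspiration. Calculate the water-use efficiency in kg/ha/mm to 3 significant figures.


Approach: apply the water-use efficiency ratio, WUE = yield/ET.
WUE = 6386 / 228 = 28.0 kg/ha/mm
Therefore the water-use efficiency = 28.0 kg/ha/mm.


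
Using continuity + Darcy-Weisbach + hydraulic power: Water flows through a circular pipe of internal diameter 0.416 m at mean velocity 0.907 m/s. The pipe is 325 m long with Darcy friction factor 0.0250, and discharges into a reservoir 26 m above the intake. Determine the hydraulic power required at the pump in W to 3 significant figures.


Approach: apply continuity + Darcy-Weisbach + hydraulic power, Q = A*v; hf = f*(L/D)*(v^2/(2g)); H = static + hf; P = rho*g*Q*H.
Step 1 — flow rate (continuity, Q = A*v):
  A = pi*(0.416/2)^2 = 0.13592 m^2
  Q = 0.13592 * 0.907 = 0.12328 m^3/s
Step 2 — friction head loss (Darcy-Weisbach):
  hf = 0.0250 * (325/0.416) * (0.907^2 / (2*9.81))
  hf = 0.81893 m
Step 3 — total head: H = 26 + 0.81893 = 26.819 m
Step 4 — hydraulic power (P = rho*g*Q*H):
  P = 1000 * 9.81 * 0.12328 * 26.819 = 32400 W
Therefore the hydraulic power required at the pump = 32400 W.


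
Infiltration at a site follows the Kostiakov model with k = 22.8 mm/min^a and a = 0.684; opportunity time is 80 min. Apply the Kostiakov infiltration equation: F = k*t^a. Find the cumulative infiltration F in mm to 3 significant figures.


F = 22.8 * 80^0.684 = 457 mm
Therefore the cumulative infiltration F = 457 mm.


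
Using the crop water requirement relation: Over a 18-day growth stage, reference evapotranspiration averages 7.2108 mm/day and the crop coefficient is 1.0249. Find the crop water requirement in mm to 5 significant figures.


Approach: apply the crop water requirement relation, CWR = ET0 * Kc * days.
CWR = 7.2108 * 1.0249 * 18 = 133.03 mm
Therefore the crop water requirement = 133.03 mm.


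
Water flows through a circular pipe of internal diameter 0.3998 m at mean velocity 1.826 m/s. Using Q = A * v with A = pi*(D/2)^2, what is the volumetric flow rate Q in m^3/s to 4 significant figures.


A = pi*(0.3998/2)^2 = 0.125538 m^2
Q = 0.125538 * 1.826 = 0.2292 m^3/s
Therefore the volumetric flow rate Q = 0.2292 m^3/s.


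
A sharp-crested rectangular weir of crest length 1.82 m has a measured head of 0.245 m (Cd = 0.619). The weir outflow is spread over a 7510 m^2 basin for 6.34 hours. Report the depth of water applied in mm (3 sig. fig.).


Approach: apply the rectangular weir equation with a volume-to-depth conversion, Q = (2/3)*Cd*L*sqrt(2g)*H^1.5; d = Q*t/A * 1000.
Step 1 — weir discharge:
  Q = (2/3)*0.619*1.82*sqrt(2*9.81)*0.245^1.5 = 0.40343 m^3/s
Step 2 — volume: V = 0.40343 * 6.34*3600 = 9207.9 m^3
Step 3 — depth: d = V/A * 1000 = 9207.9/7510 * 1000 = 1230 mm
Therefore the depth of water applied = 1230 mm.


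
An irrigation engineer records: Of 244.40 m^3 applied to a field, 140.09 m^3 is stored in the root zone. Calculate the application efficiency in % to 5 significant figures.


Approach: apply the application efficiency ratio, Ea = (stored/applied)*100.
Ea = (140.09/244.40)*100 = 57.320 %
Therefore the application efficiency = 57.320 %.


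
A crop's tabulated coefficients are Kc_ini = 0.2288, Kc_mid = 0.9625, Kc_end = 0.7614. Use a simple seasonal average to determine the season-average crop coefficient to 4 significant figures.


Approach: apply a simple seasonal average, Kc_avg = (Kc_ini + Kc_mid + Kc_end)/3.
Kc_avg = (0.2288 + 0.9625 + 0.7614)/3 = 0.6509
Therefore the season-average crop coefficient = 0.6509.


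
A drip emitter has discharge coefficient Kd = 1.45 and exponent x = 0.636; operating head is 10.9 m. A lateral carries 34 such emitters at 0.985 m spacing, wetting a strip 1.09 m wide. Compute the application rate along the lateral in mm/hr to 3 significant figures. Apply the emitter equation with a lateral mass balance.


Approach: apply the emitter equation with a lateral mass balance, q = Kd*h^x; Q = n*q; rate = Q/(n*spacing*width).
Step 1 — single emitter flow (q = Kd*h^x):
  q = 1.45 * 10.9^0.636 = 6.6248 L/hr
Step 2 — total lateral flow: Q = 34 * 6.6248 = 225.24 L/hr
Step 3 — wetted area: A = 34 * 0.985 * 1.09 = 36.504 m^2
Step 4 — application rate: Q/A = 225.24/36.504 = 6.17 mm/hr
Therefore the application rate along the lateral = 6.17 mm/hr.


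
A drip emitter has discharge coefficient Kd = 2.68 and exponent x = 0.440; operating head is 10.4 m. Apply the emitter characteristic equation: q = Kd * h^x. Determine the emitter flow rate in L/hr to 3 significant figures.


q = 2.68 * 10.4^0.440 = 7.51 L/hr
Therefore the emitter flow rate = 7.51 L/hr.


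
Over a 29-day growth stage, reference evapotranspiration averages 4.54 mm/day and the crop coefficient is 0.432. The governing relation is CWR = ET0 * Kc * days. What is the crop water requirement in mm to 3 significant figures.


CWR = 4.54 * 0.432 * 29 = 56.9 mm
Therefore the crop water requirement = 56.9 mm.


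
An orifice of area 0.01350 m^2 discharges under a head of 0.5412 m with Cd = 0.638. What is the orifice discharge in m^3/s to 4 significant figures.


Approach: apply the orifice equation, Q = Cd*A*sqrt(2*g*h).
Q = 0.638 * 0.01350 * sqrt(2*9.81*0.5412) = 0.02807 m^3/s
Therefore the orifice discharge = 0.02807 m^3/s.


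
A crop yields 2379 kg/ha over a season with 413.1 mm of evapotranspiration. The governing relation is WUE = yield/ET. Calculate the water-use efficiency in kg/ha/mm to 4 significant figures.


WUE = 2379 / 413.1 = 5.759 kg/ha/mm
Therefore the water-use efficiency = 5.759 kg/ha/mm.


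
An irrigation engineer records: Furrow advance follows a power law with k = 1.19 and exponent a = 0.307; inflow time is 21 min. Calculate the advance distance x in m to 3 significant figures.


Approach: apply the power-law advance function, x = k*t^a.
x = 1.19 * 21^0.307 = 3.03 m
Therefore the advance distance x = 3.03 m.


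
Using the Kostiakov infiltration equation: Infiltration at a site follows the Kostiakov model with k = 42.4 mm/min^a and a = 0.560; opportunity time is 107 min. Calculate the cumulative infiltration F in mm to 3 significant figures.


Approach: apply the Kostiakov infiltration equation, F = k*t^a.
F = 42.4 * 107^0.560 = 581 mm
Therefore the cumulative infiltration F = 581 mm.


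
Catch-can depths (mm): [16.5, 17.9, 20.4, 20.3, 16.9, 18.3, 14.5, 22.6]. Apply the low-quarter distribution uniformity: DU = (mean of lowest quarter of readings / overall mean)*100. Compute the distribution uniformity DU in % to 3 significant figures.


sorted lowest 2 of 8: [14.5, 16.5] -> mean = 15.500 mm
overall mean = 18.425 mm
DU = (15.500/18.425)*100 = 84.1 %
Therefore the distribution uniformity DU = 84.1 %.


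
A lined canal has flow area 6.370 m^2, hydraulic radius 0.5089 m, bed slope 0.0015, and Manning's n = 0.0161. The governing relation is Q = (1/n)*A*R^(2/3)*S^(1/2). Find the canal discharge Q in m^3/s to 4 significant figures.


Q = (1/0.0161) * 6.370 * 0.5089^(2/3) * 0.0015^(1/2) = 9.767 m^3/s
Therefore the canal discharge Q = 9.767 m^3/s.


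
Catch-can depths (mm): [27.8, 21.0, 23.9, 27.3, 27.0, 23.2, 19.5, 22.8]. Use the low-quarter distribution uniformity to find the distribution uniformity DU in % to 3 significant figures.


Approach: apply the low-quarter distribution uniformity, DU = (mean of lowest quarter of readings / overall mean)*100.
sorted lowest 2 of 8: [19.5, 21.0] -> mean = 20.250 mm
overall mean = 24.062 mm
DU = (20.250/24.062)*100 = 84.2 %
Therefore the distribution uniformity DU = 84.2 %.


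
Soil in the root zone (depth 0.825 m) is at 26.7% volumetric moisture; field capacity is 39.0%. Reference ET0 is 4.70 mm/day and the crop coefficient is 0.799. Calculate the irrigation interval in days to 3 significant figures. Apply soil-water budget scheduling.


Approach: apply soil-water budget scheduling, SMD = (FC-theta)/100*depth*1000; ETc = ET0*Kc; interval = SMD/ETc.
Step 1 — soil moisture deficit:
  SMD = (39.0 - 26.7)/100 * 0.825 * 1000 = 101.48 mm
Step 2 — daily crop ET (ETc = ET0*Kc):
  ETc = 4.70 * 0.799 = 3.7553 mm/day
Step 3 — irrigation interval (SMD/ETc):
  interval = 101.48 / 3.7553 = 27.0 days
Therefore the irrigation interval = 27.0 days.


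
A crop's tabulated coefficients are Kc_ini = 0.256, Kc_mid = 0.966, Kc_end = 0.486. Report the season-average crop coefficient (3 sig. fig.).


Approach: apply a simple seasonal average, Kc_avg = (Kc_ini + Kc_mid + Kc_end)/3.
Kc_avg = (0.256 + 0.966 + 0.486)/3 = 0.569
Therefore the season-average crop coefficient = 0.569.


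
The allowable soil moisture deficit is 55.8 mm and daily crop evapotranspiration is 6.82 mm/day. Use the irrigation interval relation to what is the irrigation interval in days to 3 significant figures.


Approach: apply the irrigation interval relation, interval = SMD / ETc.
interval = 55.8 / 6.82 = 8.18 days
Therefore the irrigation interval = 8.18 days.


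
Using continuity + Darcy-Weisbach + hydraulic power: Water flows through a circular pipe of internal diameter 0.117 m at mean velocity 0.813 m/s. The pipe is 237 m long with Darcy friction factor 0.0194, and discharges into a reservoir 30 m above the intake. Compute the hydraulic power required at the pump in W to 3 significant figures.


Approach: apply continuity + Darcy-Weisbach + hydraulic power, Q = A*v; hf = f*(L/D)*(v^2/(2g)); H = static + hf; P = rho*g*Q*H.
Step 1 — flow rate (continuity, Q = A*v):
  A = pi*(0.117/2)^2 = 0.010751 m^2
  Q = 0.010751 * 0.813 = 0.0087408 m^3/s
Step 2 — friction head loss (Darcy-Weisbach):
  hf = 0.0194 * (237/0.117) * (0.813^2 / (2*9.81))
  hf = 1.3239 m
Step 3 — total head: H = 30 + 1.3239 = 31.324 m
Step 4 — hydraulic power (P = rho*g*Q*H):
  P = 1000 * 9.81 * 0.0087408 * 31.324 = 2690 W
Therefore the hydraulic power required at the pump = 2690 W.


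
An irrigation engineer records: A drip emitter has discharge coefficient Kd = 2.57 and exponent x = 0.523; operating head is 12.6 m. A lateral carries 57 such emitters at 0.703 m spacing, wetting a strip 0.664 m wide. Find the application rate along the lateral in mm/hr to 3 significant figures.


Approach: apply the emitter equation with a lateral mass balance, q = Kd*h^x; Q = n*q; rate = Q/(n*spacing*width).
Step 1 — single emitter flow (q = Kd*h^x):
  q = 2.57 * 12.6^0.523 = 9.6700 L/hr
Step 2 — total lateral flow: Q = 57 * 9.6700 = 551.19 L/hr
Step 3 — wetted area: A = 57 * 0.703 * 0.664 = 26.607 m^2
Step 4 — application rate: Q/A = 551.19/26.607 = 20.7 mm/hr
Therefore the application rate along the lateral = 20.7 mm/hr.


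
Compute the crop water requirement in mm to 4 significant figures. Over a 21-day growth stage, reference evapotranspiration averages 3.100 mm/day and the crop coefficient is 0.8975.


Approach: apply the crop water requirement relation, CWR = ET0 * Kc * days.
CWR = 3.100 * 0.8975 * 21 = 58.43 mm
Therefore the crop water requirement = 58.43 mm.


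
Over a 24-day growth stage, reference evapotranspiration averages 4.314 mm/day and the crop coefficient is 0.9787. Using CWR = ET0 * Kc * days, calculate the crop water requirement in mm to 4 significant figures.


CWR = 4.314 * 0.9787 * 24 = 101.3 mm
Therefore the crop water requirement = 101.3 mm.


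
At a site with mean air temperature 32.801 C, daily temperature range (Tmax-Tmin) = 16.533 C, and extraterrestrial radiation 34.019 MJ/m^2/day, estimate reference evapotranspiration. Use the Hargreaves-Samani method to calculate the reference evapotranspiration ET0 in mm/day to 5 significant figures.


Approach: apply the Hargreaves-Samani method, ET0 = 0.0023*(Tmean+17.8)*sqrt(Tmax-Tmin)*0.408*Ra.
ET0 = 0.0023*(32.801+17.8)*sqrt(16.533)*0.408*34.019 = 6.5682 mm/day
Therefore the reference evapotranspiration ET0 = 6.5682 mm/day.


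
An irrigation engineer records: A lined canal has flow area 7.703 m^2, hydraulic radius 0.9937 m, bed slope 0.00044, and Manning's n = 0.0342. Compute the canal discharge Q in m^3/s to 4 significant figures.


Approach: apply Manning's equation, Q = (1/n)*A*R^(2/3)*S^(1/2).
Q = (1/0.0342) * 7.703 * 0.9937^(2/3) * 0.00044^(1/2) = 4.705 m^3/s
Therefore the canal discharge Q = 4.705 m^3/s.


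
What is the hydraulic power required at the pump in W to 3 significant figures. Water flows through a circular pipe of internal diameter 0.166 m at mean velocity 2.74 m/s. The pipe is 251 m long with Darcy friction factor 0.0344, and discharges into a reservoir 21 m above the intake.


Approach: apply continuity + Darcy-Weisbach + hydraulic power, Q = A*v; hf = f*(L/D)*(v^2/(2g)); H = static + hf; P = rho*g*Q*H.
Step 1 — flow rate (continuity, Q = A*v):
  A = pi*(0.166/2)^2 = 0.021642 m^2
  Q = 0.021642 * 2.74 = 0.059300 m^3/s
Step 2 — friction head loss (Darcy-Weisbach):
  hf = 0.0344 * (251/0.166) * (2.74^2 / (2*9.81))
  hf = 19.903 m
Step 3 — total head: H = 21 + 19.903 = 40.903 m
Step 4 — hydraulic power (P = rho*g*Q*H):
  P = 1000 * 9.81 * 0.059300 * 40.903 = 23800 W
Therefore the hydraulic power required at the pump = 23800 W.
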